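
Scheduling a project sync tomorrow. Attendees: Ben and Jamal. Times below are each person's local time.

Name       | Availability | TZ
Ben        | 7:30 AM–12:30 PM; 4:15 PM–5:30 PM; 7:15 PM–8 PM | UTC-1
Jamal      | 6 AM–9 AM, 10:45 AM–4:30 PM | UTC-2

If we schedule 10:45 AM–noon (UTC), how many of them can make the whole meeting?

1

Ben in UTC: 08:30-13:30, 17:15-18:30, 20:15-21:00 (add 1h to convert from UTC-1).
Jamal in UTC: 08:00-11:00, 12:45-18:30 (add 2h to convert from UTC-2).
Ben can make the full 10:45-12:00 slot — that's 1.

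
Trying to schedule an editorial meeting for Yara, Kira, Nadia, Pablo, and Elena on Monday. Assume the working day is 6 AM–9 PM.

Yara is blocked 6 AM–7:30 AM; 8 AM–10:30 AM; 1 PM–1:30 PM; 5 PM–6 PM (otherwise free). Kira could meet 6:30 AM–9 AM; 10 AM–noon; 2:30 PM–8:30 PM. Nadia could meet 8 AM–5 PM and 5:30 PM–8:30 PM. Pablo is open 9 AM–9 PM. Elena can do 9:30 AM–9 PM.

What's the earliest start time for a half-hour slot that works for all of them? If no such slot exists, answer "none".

Yara free: 07:30-08:00, 10:30-13:00, 13:30-17:00, 18:00-21:00 (invert busy blocks within the working day).
Kira free: 06:30-09:00, 10:00-12:00, 14:30-20:30.
Nadia free: 08:00-17:00, 17:30-20:30.
Pablo free: 09:00-21:00.
Elena free: 09:30-21:00.
Yara ∩ Kira: 07:30-08:00, 10:30-12:00, 14:30-17:00, 18:00-20:30.
Yara ∩ Kira ∩ Nadia: 10:30-12:00, 14:30-17:00, 18:00-20:30.
Yara ∩ Kira ∩ Nadia ∩ Pablo: 10:30-12:00, 14:30-17:00, 18:00-20:30.
Yara ∩ Kira ∩ Nadia ∩ Pablo ∩ Elena: 10:30-12:00, 14:30-17:00, 18:00-20:30.
Those are the intersection windows.
The first common window of at least 30 minutes is 10:30-12:00, so the earliest start is 10:30.

10:30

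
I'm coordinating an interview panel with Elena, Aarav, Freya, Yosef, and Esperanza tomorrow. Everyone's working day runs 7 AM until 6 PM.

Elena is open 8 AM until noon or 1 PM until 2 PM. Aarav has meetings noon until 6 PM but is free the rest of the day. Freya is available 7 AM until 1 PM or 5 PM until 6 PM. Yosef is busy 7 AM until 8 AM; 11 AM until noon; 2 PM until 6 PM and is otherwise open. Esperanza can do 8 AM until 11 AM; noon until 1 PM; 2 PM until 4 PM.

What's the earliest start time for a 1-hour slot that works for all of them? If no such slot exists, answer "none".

Elena free: 08:00-12:00, 13:00-14:00.
Aarav free: 07:00-12:00 (invert busy blocks within the working day).
Freya free: 07:00-13:00, 17:00-18:00.
Yosef free: 08:00-11:00, 12:00-14:00 (invert busy blocks within the working day).
Esperanza free: 08:00-11:00, 12:00-13:00, 14:00-16:00.
Elena ∩ Aarav: 08:00-12:00.
Elena ∩ Aarav ∩ Freya: 08:00-12:00.
Elena ∩ Aarav ∩ Freya ∩ Yosef: 08:00-11:00.
Elena ∩ Aarav ∩ Freya ∩ Yosef ∩ Esperanza: 08:00-11:00.
Those are the intersection windows.
The first common window of at least 60 minutes is 08:00-11:00, so the earliest start is 08:00.

08:00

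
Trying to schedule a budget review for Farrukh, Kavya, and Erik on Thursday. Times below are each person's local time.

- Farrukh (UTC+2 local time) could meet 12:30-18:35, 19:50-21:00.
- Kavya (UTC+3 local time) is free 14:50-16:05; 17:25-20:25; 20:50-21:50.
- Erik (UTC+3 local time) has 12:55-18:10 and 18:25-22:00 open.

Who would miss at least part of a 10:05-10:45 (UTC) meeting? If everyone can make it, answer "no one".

Farrukh in UTC: 10:30-16:35, 17:50-19:00 (subtract 2h to convert from UTC+2).
Kavya in UTC: 11:50-13:05, 14:25-17:25, 17:50-18:50 (subtract 3h to convert from UTC+3).
Erik in UTC: 09:55-15:10, 15:25-19:00 (subtract 3h to convert from UTC+3).
Farrukh: not fully free for 10:05-10:45. Kavya: not fully free for 10:05-10:45. Erik: free for 10:05-10:45.

Farrukh, Kavya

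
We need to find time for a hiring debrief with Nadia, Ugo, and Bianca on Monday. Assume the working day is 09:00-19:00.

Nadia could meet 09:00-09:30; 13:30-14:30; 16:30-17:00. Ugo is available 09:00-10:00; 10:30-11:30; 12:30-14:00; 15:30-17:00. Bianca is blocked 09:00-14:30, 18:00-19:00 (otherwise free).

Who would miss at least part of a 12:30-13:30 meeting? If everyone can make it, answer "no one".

Bianca, Nadia

Nadia free: 09:00-09:30, 13:30-14:30, 16:30-17:00.
Ugo free: 09:00-10:00, 10:30-11:30, 12:30-14:00, 15:30-17:00.
Bianca free: 14:30-18:00 (invert busy blocks within the working day).
Nadia: not fully free for 12:30-13:30. Ugo: free for 12:30-13:30. Bianca: not fully free for 12:30-13:30.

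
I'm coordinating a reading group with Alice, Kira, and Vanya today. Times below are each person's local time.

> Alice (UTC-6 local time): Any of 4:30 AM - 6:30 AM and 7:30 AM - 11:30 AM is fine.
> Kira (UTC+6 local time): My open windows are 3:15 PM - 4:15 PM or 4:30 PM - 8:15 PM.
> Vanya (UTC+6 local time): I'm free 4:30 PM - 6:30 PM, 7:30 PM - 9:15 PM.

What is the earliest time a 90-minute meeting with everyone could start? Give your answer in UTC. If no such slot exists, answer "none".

10:30

Alice in UTC: 10:30-12:30, 13:30-17:30 (add 6h to convert from UTC-6).
Kira in UTC: 09:15-10:15, 10:30-14:15 (subtract 6h to convert from UTC+6).
Vanya in UTC: 10:30-12:30, 13:30-15:15 (subtract 6h to convert from UTC+6).
Alice ∩ Kira: 10:30-12:30, 13:30-14:15.
Alice ∩ Kira ∩ Vanya: 10:30-12:30, 13:30-14:15.
The first common window of at least 90 minutes is 10:30-12:30, so the earliest start is 10:30.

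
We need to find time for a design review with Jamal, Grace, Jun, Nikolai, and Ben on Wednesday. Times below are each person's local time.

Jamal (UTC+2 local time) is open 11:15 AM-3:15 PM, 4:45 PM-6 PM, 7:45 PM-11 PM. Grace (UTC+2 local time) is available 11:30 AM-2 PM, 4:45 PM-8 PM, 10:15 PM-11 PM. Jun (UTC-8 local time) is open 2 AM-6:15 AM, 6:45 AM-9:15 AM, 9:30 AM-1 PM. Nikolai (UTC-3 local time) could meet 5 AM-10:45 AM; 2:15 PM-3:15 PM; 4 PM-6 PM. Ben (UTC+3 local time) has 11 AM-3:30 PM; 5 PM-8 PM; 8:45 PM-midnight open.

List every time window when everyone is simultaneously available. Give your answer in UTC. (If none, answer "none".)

10:00-12:00, 17:45-18:00, 20:15-21:00

Jamal in UTC: 09:15-13:15, 14:45-16:00, 17:45-21:00 (subtract 2h to convert from UTC+2).
Grace in UTC: 09:30-12:00, 14:45-18:00, 20:15-21:00 (subtract 2h to convert from UTC+2).
Jun in UTC: 10:00-14:15, 14:45-17:15, 17:30-21:00 (add 8h to convert from UTC-8).
Nikolai in UTC: 08:00-13:45, 17:15-18:15, 19:00-21:00 (add 3h to convert from UTC-3).
Ben in UTC: 08:00-12:30, 14:00-17:00, 17:45-21:00 (subtract 3h to convert from UTC+3).
Jamal ∩ Grace: 09:30-12:00, 14:45-16:00, 17:45-18:00, 20:15-21:00.
Jamal ∩ Grace ∩ Jun: 10:00-12:00, 14:45-16:00, 17:45-18:00, 20:15-21:00.
Jamal ∩ Grace ∩ Jun ∩ Nikolai: 10:00-12:00, 17:45-18:00, 20:15-21:00.
Jamal ∩ Grace ∩ Jun ∩ Nikolai ∩ Ben: 10:00-12:00, 17:45-18:00, 20:15-21:00.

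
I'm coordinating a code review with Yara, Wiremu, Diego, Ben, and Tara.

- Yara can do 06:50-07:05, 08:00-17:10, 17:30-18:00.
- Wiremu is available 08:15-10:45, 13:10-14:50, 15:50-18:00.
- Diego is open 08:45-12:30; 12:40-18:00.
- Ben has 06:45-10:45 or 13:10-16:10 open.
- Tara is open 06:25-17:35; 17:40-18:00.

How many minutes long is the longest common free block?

120

Yara ∩ Wiremu: 08:15-10:45, 13:10-14:50, 15:50-17:10, 17:30-18:00.
Yara ∩ Wiremu ∩ Diego: 08:45-10:45, 13:10-14:50, 15:50-17:10, 17:30-18:00.
Yara ∩ Wiremu ∩ Diego ∩ Ben: 08:45-10:45, 13:10-14:50, 15:50-16:10.
Yara ∩ Wiremu ∩ Diego ∩ Ben ∩ Tara: 08:45-10:45, 13:10-14:50, 15:50-16:10.
The longest is 08:45-10:45 at 120 minutes.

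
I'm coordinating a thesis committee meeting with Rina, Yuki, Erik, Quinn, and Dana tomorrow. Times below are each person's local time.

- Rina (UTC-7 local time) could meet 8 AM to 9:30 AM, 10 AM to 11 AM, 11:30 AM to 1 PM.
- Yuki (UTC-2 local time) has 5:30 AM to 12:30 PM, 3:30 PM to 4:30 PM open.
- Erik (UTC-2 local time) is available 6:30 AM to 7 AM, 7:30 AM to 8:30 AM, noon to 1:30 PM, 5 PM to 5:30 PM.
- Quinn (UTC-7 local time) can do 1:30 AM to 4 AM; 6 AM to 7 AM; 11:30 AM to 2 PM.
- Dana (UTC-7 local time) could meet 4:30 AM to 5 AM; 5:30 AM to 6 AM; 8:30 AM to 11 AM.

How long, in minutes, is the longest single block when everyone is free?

0

Rina in UTC: 15:00-16:30, 17:00-18:00, 18:30-20:00 (add 7h to convert from UTC-7).
Yuki in UTC: 07:30-14:30, 17:30-18:30 (add 2h to convert from UTC-2).
Erik in UTC: 08:30-09:00, 09:30-10:30, 14:00-15:30, 19:00-19:30 (add 2h to convert from UTC-2).
Quinn in UTC: 08:30-11:00, 13:00-14:00, 18:30-21:00 (add 7h to convert from UTC-7).
Dana in UTC: 11:30-12:00, 12:30-13:00, 15:30-18:00 (add 7h to convert from UTC-7).
Rina ∩ Yuki: 17:30-18:00.
Rina ∩ Yuki ∩ Erik: ∅.
Rina ∩ Yuki ∩ Erik ∩ Quinn: ∅.
Rina ∩ Yuki ∩ Erik ∩ Quinn ∩ Dana: ∅.
There is no time when everyone is free.
No common window exists, so the longest block is 0 minutes.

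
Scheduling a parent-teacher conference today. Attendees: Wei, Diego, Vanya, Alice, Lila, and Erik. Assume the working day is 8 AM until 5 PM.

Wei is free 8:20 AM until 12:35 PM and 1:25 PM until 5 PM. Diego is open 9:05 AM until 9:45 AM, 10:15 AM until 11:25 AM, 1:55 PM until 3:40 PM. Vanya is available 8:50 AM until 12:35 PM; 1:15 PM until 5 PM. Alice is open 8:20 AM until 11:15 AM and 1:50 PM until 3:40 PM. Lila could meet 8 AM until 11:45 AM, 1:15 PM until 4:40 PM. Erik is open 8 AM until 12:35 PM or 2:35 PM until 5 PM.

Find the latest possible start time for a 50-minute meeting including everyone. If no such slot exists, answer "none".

14:50

Wei ∩ Diego: 09:05-09:45, 10:15-11:25, 13:55-15:40.
Wei ∩ Diego ∩ Vanya: 09:05-09:45, 10:15-11:25, 13:55-15:40.
Wei ∩ Diego ∩ Vanya ∩ Alice: 09:05-09:45, 10:15-11:15, 13:55-15:40.
Wei ∩ Diego ∩ Vanya ∩ Alice ∩ Lila: 09:05-09:45, 10:15-11:15, 13:55-15:40.
Wei ∩ Diego ∩ Vanya ∩ Alice ∩ Lila ∩ Erik: 09:05-09:45, 10:15-11:15, 14:35-15:40.
So the common availability across everyone is 09:05-09:45, 10:15-11:15, 14:35-15:40.
The last common window of at least 50 minutes is 14:35-15:40; a 50-minute meeting can start as late as 14:50 and still end by 15:40.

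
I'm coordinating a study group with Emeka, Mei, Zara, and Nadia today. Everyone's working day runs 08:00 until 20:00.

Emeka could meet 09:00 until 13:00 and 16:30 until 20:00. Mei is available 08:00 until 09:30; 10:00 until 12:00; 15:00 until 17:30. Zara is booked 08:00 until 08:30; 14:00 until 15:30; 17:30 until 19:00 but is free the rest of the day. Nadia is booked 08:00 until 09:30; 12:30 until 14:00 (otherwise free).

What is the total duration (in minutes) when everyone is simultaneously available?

Emeka free: 09:00-13:00, 16:30-20:00.
Mei free: 08:00-09:30, 10:00-12:00, 15:00-17:30.
Zara free: 08:30-14:00, 15:30-17:30, 19:00-20:00 (invert busy blocks within the working day).
Nadia free: 09:30-12:30, 14:00-20:00 (invert busy blocks within the working day).
Emeka ∩ Mei: 09:00-09:30, 10:00-12:00, 16:30-17:30.
Emeka ∩ Mei ∩ Zara: 09:00-09:30, 10:00-12:00, 16:30-17:30.
Emeka ∩ Mei ∩ Zara ∩ Nadia: 10:00-12:00, 16:30-17:30.
Summing the common windows: 120 + 60 = 180 minutes.

180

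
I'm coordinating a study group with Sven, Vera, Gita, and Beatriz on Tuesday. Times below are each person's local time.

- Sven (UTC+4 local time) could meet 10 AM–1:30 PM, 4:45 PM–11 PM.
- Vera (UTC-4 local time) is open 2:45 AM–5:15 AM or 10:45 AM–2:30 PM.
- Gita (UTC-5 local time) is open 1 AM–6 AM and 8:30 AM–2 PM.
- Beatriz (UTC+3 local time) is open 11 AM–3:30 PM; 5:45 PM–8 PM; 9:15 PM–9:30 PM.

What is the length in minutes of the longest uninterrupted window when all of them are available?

Sven in UTC: 06:00-09:30, 12:45-19:00 (subtract 4h to convert from UTC+4).
Vera in UTC: 06:45-09:15, 14:45-18:30 (add 4h to convert from UTC-4).
Gita in UTC: 06:00-11:00, 13:30-19:00 (add 5h to convert from UTC-5).
Beatriz in UTC: 08:00-12:30, 14:45-17:00, 18:15-18:30 (subtract 3h to convert from UTC+3).
Sven ∩ Vera: 06:45-09:15, 14:45-18:30.
Sven ∩ Vera ∩ Gita: 06:45-09:15, 14:45-18:30.
Sven ∩ Vera ∩ Gita ∩ Beatriz: 08:00-09:15, 14:45-17:00, 18:15-18:30.
The longest is 14:45-17:00 at 135 minutes.

135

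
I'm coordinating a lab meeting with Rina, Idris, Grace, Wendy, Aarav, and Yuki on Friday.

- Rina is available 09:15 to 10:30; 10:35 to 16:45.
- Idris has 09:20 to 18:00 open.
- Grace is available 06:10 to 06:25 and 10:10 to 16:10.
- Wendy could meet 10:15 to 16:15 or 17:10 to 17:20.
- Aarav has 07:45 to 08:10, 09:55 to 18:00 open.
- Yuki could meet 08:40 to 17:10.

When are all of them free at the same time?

10:15-10:30, 10:35-16:10

Rina ∩ Idris: 09:20-10:30, 10:35-16:45.
Rina ∩ Idris ∩ Grace: 10:10-10:30, 10:35-16:10.
Rina ∩ Idris ∩ Grace ∩ Wendy: 10:15-10:30, 10:35-16:10.
Rina ∩ Idris ∩ Grace ∩ Wendy ∩ Aarav: 10:15-10:30, 10:35-16:10.
Rina ∩ Idris ∩ Grace ∩ Wendy ∩ Aarav ∩ Yuki: 10:15-10:30, 10:35-16:10.
Those are the intersection windows.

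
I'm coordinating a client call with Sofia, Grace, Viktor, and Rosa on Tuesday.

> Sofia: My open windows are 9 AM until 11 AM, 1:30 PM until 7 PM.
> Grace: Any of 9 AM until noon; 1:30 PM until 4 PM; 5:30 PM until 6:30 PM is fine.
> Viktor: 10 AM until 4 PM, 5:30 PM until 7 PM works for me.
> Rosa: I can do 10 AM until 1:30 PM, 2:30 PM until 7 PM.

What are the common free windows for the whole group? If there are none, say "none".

10:00-11:00, 14:30-16:00, 17:30-18:30

Sofia ∩ Grace: 09:00-11:00, 13:30-16:00, 17:30-18:30.
Sofia ∩ Grace ∩ Viktor: 10:00-11:00, 13:30-16:00, 17:30-18:30.
Sofia ∩ Grace ∩ Viktor ∩ Rosa: 10:00-11:00, 14:30-16:00, 17:30-18:30.
So the common availability across everyone is 10:00-11:00, 14:30-16:00, 17:30-18:30.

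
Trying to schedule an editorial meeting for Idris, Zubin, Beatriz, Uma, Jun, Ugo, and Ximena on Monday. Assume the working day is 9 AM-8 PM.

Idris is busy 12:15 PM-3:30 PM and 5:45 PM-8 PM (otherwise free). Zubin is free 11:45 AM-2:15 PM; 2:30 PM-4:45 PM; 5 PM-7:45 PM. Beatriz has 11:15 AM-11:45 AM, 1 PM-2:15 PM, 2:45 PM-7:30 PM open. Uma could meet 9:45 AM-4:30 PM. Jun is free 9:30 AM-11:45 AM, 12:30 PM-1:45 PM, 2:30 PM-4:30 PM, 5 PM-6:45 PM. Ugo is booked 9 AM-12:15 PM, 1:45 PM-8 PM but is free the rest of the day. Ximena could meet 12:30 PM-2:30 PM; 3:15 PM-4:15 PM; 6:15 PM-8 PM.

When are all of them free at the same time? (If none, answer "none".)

none

Idris free: 09:00-12:15, 15:30-17:45 (invert busy blocks within the working day).
Zubin free: 11:45-14:15, 14:30-16:45, 17:00-19:45.
Beatriz free: 11:15-11:45, 13:00-14:15, 14:45-19:30.
Uma free: 09:45-16:30.
Jun free: 09:30-11:45, 12:30-13:45, 14:30-16:30, 17:00-18:45.
Ugo free: 12:15-13:45 (invert busy blocks within the working day).
Ximena free: 12:30-14:30, 15:15-16:15, 18:15-20:00.
Idris ∩ Zubin: 11:45-12:15, 15:30-16:45, 17:00-17:45.
Idris ∩ Zubin ∩ Beatriz: 15:30-16:45, 17:00-17:45.
Idris ∩ Zubin ∩ Beatriz ∩ Uma: 15:30-16:30.
Idris ∩ Zubin ∩ Beatriz ∩ Uma ∩ Jun: 15:30-16:30.
Idris ∩ Zubin ∩ Beatriz ∩ Uma ∩ Jun ∩ Ugo: ∅.
Idris ∩ Zubin ∩ Beatriz ∩ Uma ∩ Jun ∩ Ugo ∩ Ximena: ∅.
There is no time when everyone is free.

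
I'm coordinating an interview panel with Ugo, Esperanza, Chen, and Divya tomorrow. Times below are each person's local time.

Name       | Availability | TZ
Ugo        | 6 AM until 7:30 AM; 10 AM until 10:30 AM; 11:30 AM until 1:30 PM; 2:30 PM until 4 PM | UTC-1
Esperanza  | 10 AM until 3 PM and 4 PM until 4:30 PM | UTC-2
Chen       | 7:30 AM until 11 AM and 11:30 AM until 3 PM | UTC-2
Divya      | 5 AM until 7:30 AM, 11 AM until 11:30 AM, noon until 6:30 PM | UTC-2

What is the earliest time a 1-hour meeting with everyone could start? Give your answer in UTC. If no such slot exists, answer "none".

Ugo in UTC: 07:00-08:30, 11:00-11:30, 12:30-14:30, 15:30-17:00 (add 1h to convert from UTC-1).
Esperanza in UTC: 12:00-17:00, 18:00-18:30 (add 2h to convert from UTC-2).
Chen in UTC: 09:30-13:00, 13:30-17:00 (add 2h to convert from UTC-2).
Divya in UTC: 07:00-09:30, 13:00-13:30, 14:00-20:30 (add 2h to convert from UTC-2).
Ugo ∩ Esperanza: 12:30-14:30, 15:30-17:00.
Ugo ∩ Esperanza ∩ Chen: 12:30-13:00, 13:30-14:30, 15:30-17:00.
Ugo ∩ Esperanza ∩ Chen ∩ Divya: 14:00-14:30, 15:30-17:00.
Those are the intersection windows.
The first common window of at least 60 minutes is 15:30-17:00, so the earliest start is 15:30.

15:30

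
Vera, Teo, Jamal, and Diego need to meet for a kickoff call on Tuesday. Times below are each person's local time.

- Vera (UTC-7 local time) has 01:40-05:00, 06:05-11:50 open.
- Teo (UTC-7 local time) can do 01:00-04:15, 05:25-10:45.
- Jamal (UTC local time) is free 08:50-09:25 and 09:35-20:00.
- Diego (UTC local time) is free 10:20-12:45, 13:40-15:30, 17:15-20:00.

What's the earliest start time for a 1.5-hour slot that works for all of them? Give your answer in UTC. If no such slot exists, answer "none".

Vera in UTC: 08:40-12:00, 13:05-18:50 (add 7h to convert from UTC-7).
Teo in UTC: 08:00-11:15, 12:25-17:45 (add 7h to convert from UTC-7).
Jamal in UTC: 08:50-09:25, 09:35-20:00.
Diego in UTC: 10:20-12:45, 13:40-15:30, 17:15-20:00.
Vera ∩ Teo: 08:40-11:15, 13:05-17:45.
Vera ∩ Teo ∩ Jamal: 08:50-09:25, 09:35-11:15, 13:05-17:45.
Vera ∩ Teo ∩ Jamal ∩ Diego: 10:20-11:15, 13:40-15:30, 17:15-17:45.
So the common availability across everyone is 10:20-11:15, 13:40-15:30, 17:15-17:45.
The first common window of at least 90 minutes is 13:40-15:30, so the earliest start is 13:40.

13:40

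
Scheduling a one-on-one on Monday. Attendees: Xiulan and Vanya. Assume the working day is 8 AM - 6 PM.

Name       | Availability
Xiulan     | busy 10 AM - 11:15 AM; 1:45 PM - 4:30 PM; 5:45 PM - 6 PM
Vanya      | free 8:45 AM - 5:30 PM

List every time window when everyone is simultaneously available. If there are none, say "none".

Xiulan free: 08:00-10:00, 11:15-13:45, 16:30-17:45 (invert busy blocks within the working day).
Vanya free: 08:45-17:30.
Xiulan ∩ Vanya: 08:45-10:00, 11:15-13:45, 16:30-17:30.

08:45-10:00, 11:15-13:45, 16:30-17:30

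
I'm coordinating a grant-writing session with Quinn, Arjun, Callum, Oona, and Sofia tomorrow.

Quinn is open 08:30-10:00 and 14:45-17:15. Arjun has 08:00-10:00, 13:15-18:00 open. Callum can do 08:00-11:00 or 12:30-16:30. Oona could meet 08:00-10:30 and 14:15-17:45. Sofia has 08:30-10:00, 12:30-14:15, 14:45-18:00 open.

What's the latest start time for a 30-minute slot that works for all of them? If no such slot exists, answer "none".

16:00

Quinn ∩ Arjun: 08:30-10:00, 14:45-17:15.
Quinn ∩ Arjun ∩ Callum: 08:30-10:00, 14:45-16:30.
Quinn ∩ Arjun ∩ Callum ∩ Oona: 08:30-10:00, 14:45-16:30.
Quinn ∩ Arjun ∩ Callum ∩ Oona ∩ Sofia: 08:30-10:00, 14:45-16:30.
So the common availability across everyone is 08:30-10:00, 14:45-16:30.
The last common window of at least 30 minutes is 14:45-16:30; a 30-minute meeting can start as late as 16:00 and still end by 16:30.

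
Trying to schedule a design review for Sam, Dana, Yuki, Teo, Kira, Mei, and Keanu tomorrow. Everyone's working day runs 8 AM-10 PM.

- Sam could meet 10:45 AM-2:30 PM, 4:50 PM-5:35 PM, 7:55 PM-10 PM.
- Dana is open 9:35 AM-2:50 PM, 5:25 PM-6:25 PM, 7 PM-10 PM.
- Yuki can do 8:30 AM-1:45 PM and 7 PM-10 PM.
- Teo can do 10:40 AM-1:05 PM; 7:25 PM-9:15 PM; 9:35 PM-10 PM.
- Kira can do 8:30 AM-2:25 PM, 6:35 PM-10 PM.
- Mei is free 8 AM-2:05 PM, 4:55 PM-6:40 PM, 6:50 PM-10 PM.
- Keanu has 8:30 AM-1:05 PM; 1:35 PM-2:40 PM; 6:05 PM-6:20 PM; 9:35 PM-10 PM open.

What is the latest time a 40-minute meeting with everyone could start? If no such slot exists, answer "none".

12:25

Sam ∩ Dana: 10:45-14:30, 17:25-17:35, 19:55-22:00.
Sam ∩ Dana ∩ Yuki: 10:45-13:45, 19:55-22:00.
Sam ∩ Dana ∩ Yuki ∩ Teo: 10:45-13:05, 19:55-21:15, 21:35-22:00.
Sam ∩ Dana ∩ Yuki ∩ Teo ∩ Kira: 10:45-13:05, 19:55-21:15, 21:35-22:00.
Sam ∩ Dana ∩ Yuki ∩ Teo ∩ Kira ∩ Mei: 10:45-13:05, 19:55-21:15, 21:35-22:00.
Sam ∩ Dana ∩ Yuki ∩ Teo ∩ Kira ∩ Mei ∩ Keanu: 10:45-13:05, 21:35-22:00.
The last common window of at least 40 minutes is 10:45-13:05; a 40-minute meeting can start as late as 12:25 and still end by 13:05.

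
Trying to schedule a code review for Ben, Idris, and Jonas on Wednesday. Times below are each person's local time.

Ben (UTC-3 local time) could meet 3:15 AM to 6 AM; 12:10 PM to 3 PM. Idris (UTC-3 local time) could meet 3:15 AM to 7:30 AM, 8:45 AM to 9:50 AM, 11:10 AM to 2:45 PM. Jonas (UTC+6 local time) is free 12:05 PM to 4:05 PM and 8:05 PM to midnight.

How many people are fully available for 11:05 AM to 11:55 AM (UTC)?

0

Ben in UTC: 06:15-09:00, 15:10-18:00 (add 3h to convert from UTC-3).
Idris in UTC: 06:15-10:30, 11:45-12:50, 14:10-17:45 (add 3h to convert from UTC-3).
Jonas in UTC: 06:05-10:05, 14:05-18:00 (subtract 6h to convert from UTC+6).
nobody can make the full 11:05-11:55 slot — that's 0.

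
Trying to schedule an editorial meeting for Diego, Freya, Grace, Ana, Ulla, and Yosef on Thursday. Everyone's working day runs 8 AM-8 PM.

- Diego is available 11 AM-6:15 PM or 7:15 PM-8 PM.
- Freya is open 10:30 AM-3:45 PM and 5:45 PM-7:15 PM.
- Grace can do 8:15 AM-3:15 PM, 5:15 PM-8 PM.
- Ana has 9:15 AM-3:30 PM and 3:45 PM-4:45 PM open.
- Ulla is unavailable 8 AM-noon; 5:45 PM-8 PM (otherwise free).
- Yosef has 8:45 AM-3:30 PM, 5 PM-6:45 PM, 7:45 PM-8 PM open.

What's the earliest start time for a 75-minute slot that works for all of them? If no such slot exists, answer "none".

Diego free: 11:00-18:15, 19:15-20:00.
Freya free: 10:30-15:45, 17:45-19:15.
Grace free: 08:15-15:15, 17:15-20:00.
Ana free: 09:15-15:30, 15:45-16:45.
Ulla free: 12:00-17:45 (invert busy blocks within the working day).
Yosef free: 08:45-15:30, 17:00-18:45, 19:45-20:00.
Diego ∩ Freya: 11:00-15:45, 17:45-18:15.
Diego ∩ Freya ∩ Grace: 11:00-15:15, 17:45-18:15.
Diego ∩ Freya ∩ Grace ∩ Ana: 11:00-15:15.
Diego ∩ Freya ∩ Grace ∩ Ana ∩ Ulla: 12:00-15:15.
Diego ∩ Freya ∩ Grace ∩ Ana ∩ Ulla ∩ Yosef: 12:00-15:15.
The first common window of at least 75 minutes is 12:00-15:15, so the earliest start is 12:00.

12:00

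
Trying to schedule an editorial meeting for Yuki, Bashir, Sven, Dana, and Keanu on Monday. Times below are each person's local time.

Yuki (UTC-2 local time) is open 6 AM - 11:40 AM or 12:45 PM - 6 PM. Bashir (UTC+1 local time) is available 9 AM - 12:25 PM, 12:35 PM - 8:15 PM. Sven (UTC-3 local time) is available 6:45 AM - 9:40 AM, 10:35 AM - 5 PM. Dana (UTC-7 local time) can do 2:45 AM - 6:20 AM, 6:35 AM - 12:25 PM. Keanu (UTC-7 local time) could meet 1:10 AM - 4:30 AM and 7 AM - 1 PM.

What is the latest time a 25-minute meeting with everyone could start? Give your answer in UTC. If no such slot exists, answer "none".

18:50

Yuki in UTC: 08:00-13:40, 14:45-20:00 (add 2h to convert from UTC-2).
Bashir in UTC: 08:00-11:25, 11:35-19:15 (subtract 1h to convert from UTC+1).
Sven in UTC: 09:45-12:40, 13:35-20:00 (add 3h to convert from UTC-3).
Dana in UTC: 09:45-13:20, 13:35-19:25 (add 7h to convert from UTC-7).
Keanu in UTC: 08:10-11:30, 14:00-20:00 (add 7h to convert from UTC-7).
Yuki ∩ Bashir: 08:00-11:25, 11:35-13:40, 14:45-19:15.
Yuki ∩ Bashir ∩ Sven: 09:45-11:25, 11:35-12:40, 13:35-13:40, 14:45-19:15.
Yuki ∩ Bashir ∩ Sven ∩ Dana: 09:45-11:25, 11:35-12:40, 13:35-13:40, 14:45-19:15.
Yuki ∩ Bashir ∩ Sven ∩ Dana ∩ Keanu: 09:45-11:25, 14:45-19:15.
So the common availability across everyone is 09:45-11:25, 14:45-19:15.
The last common window of at least 25 minutes is 14:45-19:15; a 25-minute meeting can start as late as 18:50 and still end by 19:15.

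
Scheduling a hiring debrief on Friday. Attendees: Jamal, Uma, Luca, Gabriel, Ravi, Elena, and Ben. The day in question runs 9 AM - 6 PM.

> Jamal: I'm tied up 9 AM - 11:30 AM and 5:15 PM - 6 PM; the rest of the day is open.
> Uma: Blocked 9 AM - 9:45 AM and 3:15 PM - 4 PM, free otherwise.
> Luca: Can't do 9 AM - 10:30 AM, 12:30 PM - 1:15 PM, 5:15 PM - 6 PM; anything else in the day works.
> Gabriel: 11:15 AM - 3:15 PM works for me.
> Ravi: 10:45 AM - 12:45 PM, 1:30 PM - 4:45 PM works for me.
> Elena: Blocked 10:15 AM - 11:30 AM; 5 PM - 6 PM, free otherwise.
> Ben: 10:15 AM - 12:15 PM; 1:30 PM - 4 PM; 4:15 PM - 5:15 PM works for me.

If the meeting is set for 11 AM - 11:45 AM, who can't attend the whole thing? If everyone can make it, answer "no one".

Jamal free: 11:30-17:15 (invert busy blocks within the working day).
Uma free: 09:45-15:15, 16:00-18:00 (invert busy blocks within the working day).
Luca free: 10:30-12:30, 13:15-17:15 (invert busy blocks within the working day).
Gabriel free: 11:15-15:15.
Ravi free: 10:45-12:45, 13:30-16:45.
Elena free: 09:00-10:15, 11:30-17:00 (invert busy blocks within the working day).
Ben free: 10:15-12:15, 13:30-16:00, 16:15-17:15.
Jamal: not fully free for 11:00-11:45. Uma: free for 11:00-11:45. Luca: free for 11:00-11:45. Gabriel: not fully free for 11:00-11:45. Ravi: free for 11:00-11:45. Elena: not fully free for 11:00-11:45. Ben: free for 11:00-11:45.

Elena, Gabriel, Jamal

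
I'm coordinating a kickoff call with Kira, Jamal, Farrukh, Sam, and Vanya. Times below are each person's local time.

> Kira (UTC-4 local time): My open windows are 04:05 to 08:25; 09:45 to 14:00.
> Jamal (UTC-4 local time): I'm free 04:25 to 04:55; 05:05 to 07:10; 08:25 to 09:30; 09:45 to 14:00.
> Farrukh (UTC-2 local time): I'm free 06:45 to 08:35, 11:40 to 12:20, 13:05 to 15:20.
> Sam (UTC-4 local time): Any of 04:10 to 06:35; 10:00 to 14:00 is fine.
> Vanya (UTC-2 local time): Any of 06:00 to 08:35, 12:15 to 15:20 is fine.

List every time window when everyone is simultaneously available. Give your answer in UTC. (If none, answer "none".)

Kira in UTC: 08:05-12:25, 13:45-18:00 (add 4h to convert from UTC-4).
Jamal in UTC: 08:25-08:55, 09:05-11:10, 12:25-13:30, 13:45-18:00 (add 4h to convert from UTC-4).
Farrukh in UTC: 08:45-10:35, 13:40-14:20, 15:05-17:20 (add 2h to convert from UTC-2).
Sam in UTC: 08:10-10:35, 14:00-18:00 (add 4h to convert from UTC-4).
Vanya in UTC: 08:00-10:35, 14:15-17:20 (add 2h to convert from UTC-2).
Kira ∩ Jamal: 08:25-08:55, 09:05-11:10, 13:45-18:00.
Kira ∩ Jamal ∩ Farrukh: 08:45-08:55, 09:05-10:35, 13:45-14:20, 15:05-17:20.
Kira ∩ Jamal ∩ Farrukh ∩ Sam: 08:45-08:55, 09:05-10:35, 14:00-14:20, 15:05-17:20.
Kira ∩ Jamal ∩ Farrukh ∩ Sam ∩ Vanya: 08:45-08:55, 09:05-10:35, 14:15-14:20, 15:05-17:20.
So the common availability across everyone is 08:45-08:55, 09:05-10:35, 14:15-14:20, 15:05-17:20.

08:45-08:55, 09:05-10:35, 14:15-14:20, 15:05-17:20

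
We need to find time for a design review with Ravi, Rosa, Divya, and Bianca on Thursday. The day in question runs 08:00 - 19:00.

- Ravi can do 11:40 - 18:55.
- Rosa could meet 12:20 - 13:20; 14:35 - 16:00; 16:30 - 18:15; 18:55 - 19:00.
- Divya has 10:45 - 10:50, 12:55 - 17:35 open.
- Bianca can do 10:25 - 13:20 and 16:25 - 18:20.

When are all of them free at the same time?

12:55-13:20, 16:30-17:35

Ravi ∩ Rosa: 12:20-13:20, 14:35-16:00, 16:30-18:15.
Ravi ∩ Rosa ∩ Divya: 12:55-13:20, 14:35-16:00, 16:30-17:35.
Ravi ∩ Rosa ∩ Divya ∩ Bianca: 12:55-13:20, 16:30-17:35.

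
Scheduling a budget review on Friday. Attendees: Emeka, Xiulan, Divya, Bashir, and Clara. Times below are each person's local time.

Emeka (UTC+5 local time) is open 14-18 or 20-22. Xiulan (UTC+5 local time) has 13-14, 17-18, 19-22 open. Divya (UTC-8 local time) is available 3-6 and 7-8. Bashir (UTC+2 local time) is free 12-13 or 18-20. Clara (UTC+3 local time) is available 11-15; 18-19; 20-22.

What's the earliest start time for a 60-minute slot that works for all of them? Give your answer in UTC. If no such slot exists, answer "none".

none

Emeka in UTC: 09:00-13:00, 15:00-17:00 (subtract 5h to convert from UTC+5).
Xiulan in UTC: 08:00-09:00, 12:00-13:00, 14:00-17:00 (subtract 5h to convert from UTC+5).
Divya in UTC: 11:00-14:00, 15:00-16:00 (add 8h to convert from UTC-8).
Bashir in UTC: 10:00-11:00, 16:00-18:00 (subtract 2h to convert from UTC+2).
Clara in UTC: 08:00-12:00, 15:00-16:00, 17:00-19:00 (subtract 3h to convert from UTC+3).
Emeka ∩ Xiulan: 12:00-13:00, 15:00-17:00.
Emeka ∩ Xiulan ∩ Divya: 12:00-13:00, 15:00-16:00.
Emeka ∩ Xiulan ∩ Divya ∩ Bashir: ∅.
Emeka ∩ Xiulan ∩ Divya ∩ Bashir ∩ Clara: ∅.
There is no time when everyone is free.
No common window is at least 60 minutes long.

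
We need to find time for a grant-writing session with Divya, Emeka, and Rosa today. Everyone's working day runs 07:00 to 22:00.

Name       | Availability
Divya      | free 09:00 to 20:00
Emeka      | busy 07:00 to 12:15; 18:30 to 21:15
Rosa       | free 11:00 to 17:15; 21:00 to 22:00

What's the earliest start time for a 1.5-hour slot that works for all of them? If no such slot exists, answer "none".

12:15

Divya free: 09:00-20:00.
Emeka free: 12:15-18:30, 21:15-22:00 (invert busy blocks within the working day).
Rosa free: 11:00-17:15, 21:00-22:00.
Divya ∩ Emeka: 12:15-18:30.
Divya ∩ Emeka ∩ Rosa: 12:15-17:15.
So the common availability across everyone is 12:15-17:15.
The first common window of at least 90 minutes is 12:15-17:15, so the earliest start is 12:15.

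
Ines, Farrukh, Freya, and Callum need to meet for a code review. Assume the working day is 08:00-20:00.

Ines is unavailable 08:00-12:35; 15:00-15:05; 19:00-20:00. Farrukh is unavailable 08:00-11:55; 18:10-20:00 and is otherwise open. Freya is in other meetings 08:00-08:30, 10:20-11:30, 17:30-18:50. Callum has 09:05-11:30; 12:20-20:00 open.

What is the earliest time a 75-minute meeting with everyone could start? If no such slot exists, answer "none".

12:35

Ines free: 12:35-15:00, 15:05-19:00 (invert busy blocks within the working day).
Farrukh free: 11:55-18:10 (invert busy blocks within the working day).
Freya free: 08:30-10:20, 11:30-17:30, 18:50-20:00 (invert busy blocks within the working day).
Callum free: 09:05-11:30, 12:20-20:00.
Ines ∩ Farrukh: 12:35-15:00, 15:05-18:10.
Ines ∩ Farrukh ∩ Freya: 12:35-15:00, 15:05-17:30.
Ines ∩ Farrukh ∩ Freya ∩ Callum: 12:35-15:00, 15:05-17:30.
Those are the intersection windows.
The first common window of at least 75 minutes is 12:35-15:00, so the earliest start is 12:35.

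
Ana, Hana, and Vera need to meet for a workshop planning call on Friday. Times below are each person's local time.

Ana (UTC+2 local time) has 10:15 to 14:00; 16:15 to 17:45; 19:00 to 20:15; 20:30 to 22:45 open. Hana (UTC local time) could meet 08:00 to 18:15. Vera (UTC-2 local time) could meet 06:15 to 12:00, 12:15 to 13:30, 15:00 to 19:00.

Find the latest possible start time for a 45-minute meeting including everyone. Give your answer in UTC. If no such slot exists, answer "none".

17:30

Ana in UTC: 08:15-12:00, 14:15-15:45, 17:00-18:15, 18:30-20:45 (subtract 2h to convert from UTC+2).
Hana in UTC: 08:00-18:15.
Vera in UTC: 08:15-14:00, 14:15-15:30, 17:00-21:00 (add 2h to convert from UTC-2).
Ana ∩ Hana: 08:15-12:00, 14:15-15:45, 17:00-18:15.
Ana ∩ Hana ∩ Vera: 08:15-12:00, 14:15-15:30, 17:00-18:15.
So the common availability across everyone is 08:15-12:00, 14:15-15:30, 17:00-18:15.
The last common window of at least 45 minutes is 17:00-18:15; a 45-minute meeting can start as late as 17:30 and still end by 18:15.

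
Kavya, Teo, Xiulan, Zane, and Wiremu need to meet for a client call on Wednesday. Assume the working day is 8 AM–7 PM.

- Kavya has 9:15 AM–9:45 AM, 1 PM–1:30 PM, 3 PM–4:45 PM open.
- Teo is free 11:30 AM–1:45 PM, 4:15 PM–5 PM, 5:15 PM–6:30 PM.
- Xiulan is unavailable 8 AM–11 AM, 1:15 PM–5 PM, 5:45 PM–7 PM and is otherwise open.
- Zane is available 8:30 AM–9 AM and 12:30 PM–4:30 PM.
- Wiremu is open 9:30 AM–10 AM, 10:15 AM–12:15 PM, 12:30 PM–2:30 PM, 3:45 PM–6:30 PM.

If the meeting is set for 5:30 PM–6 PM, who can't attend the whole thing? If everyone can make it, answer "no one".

Kavya free: 09:15-09:45, 13:00-13:30, 15:00-16:45.
Teo free: 11:30-13:45, 16:15-17:00, 17:15-18:30.
Xiulan free: 11:00-13:15, 17:00-17:45 (invert busy blocks within the working day).
Zane free: 08:30-09:00, 12:30-16:30.
Wiremu free: 09:30-10:00, 10:15-12:15, 12:30-14:30, 15:45-18:30.
Kavya: not fully free for 17:30-18:00. Teo: free for 17:30-18:00. Xiulan: not fully free for 17:30-18:00. Zane: not fully free for 17:30-18:00. Wiremu: free for 17:30-18:00.

Kavya, Xiulan, Zane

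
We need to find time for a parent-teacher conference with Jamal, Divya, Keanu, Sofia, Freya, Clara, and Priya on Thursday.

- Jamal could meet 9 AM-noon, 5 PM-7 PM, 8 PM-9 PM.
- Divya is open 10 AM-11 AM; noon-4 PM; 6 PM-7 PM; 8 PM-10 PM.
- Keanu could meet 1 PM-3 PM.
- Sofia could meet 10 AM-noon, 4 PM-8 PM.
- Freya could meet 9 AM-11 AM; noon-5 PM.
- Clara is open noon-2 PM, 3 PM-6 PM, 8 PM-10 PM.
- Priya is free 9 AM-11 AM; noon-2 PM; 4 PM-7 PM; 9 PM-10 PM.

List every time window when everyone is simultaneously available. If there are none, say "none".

none

Jamal ∩ Divya: 10:00-11:00, 18:00-19:00, 20:00-21:00.
Jamal ∩ Divya ∩ Keanu: ∅.
Jamal ∩ Divya ∩ Keanu ∩ Sofia: ∅.
Jamal ∩ Divya ∩ Keanu ∩ Sofia ∩ Freya: ∅.
Jamal ∩ Divya ∩ Keanu ∩ Sofia ∩ Freya ∩ Clara: ∅.
Jamal ∩ Divya ∩ Keanu ∩ Sofia ∩ Freya ∩ Clara ∩ Priya: ∅.
There is no time when everyone is free.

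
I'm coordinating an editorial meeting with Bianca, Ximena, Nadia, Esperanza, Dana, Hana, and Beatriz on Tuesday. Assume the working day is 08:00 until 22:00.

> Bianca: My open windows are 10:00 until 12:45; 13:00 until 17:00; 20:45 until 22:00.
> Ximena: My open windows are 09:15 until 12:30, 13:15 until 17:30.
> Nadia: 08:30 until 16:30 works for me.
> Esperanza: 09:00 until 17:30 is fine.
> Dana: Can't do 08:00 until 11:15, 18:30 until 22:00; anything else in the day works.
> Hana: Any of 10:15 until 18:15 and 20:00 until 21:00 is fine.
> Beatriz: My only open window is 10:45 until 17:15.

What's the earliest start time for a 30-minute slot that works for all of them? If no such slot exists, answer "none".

Bianca free: 10:00-12:45, 13:00-17:00, 20:45-22:00.
Ximena free: 09:15-12:30, 13:15-17:30.
Nadia free: 08:30-16:30.
Esperanza free: 09:00-17:30.
Dana free: 11:15-18:30 (invert busy blocks within the working day).
Hana free: 10:15-18:15, 20:00-21:00.
Beatriz free: 10:45-17:15.
Bianca ∩ Ximena: 10:00-12:30, 13:15-17:00.
Bianca ∩ Ximena ∩ Nadia: 10:00-12:30, 13:15-16:30.
Bianca ∩ Ximena ∩ Nadia ∩ Esperanza: 10:00-12:30, 13:15-16:30.
Bianca ∩ Ximena ∩ Nadia ∩ Esperanza ∩ Dana: 11:15-12:30, 13:15-16:30.
Bianca ∩ Ximena ∩ Nadia ∩ Esperanza ∩ Dana ∩ Hana: 11:15-12:30, 13:15-16:30.
Bianca ∩ Ximena ∩ Nadia ∩ Esperanza ∩ Dana ∩ Hana ∩ Beatriz: 11:15-12:30, 13:15-16:30.
The first common window of at least 30 minutes is 11:15-12:30, so the earliest start is 11:15.

11:15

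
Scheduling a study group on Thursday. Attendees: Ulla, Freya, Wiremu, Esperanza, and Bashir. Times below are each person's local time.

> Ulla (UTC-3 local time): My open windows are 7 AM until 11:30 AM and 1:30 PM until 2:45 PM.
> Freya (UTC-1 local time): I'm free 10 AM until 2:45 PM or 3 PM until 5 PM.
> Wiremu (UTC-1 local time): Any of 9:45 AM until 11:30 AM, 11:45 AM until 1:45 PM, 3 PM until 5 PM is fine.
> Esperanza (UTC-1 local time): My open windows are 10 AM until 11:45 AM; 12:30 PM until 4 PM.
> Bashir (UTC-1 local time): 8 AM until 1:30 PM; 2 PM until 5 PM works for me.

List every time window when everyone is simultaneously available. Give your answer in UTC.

Ulla in UTC: 10:00-14:30, 16:30-17:45 (add 3h to convert from UTC-3).
Freya in UTC: 11:00-15:45, 16:00-18:00 (add 1h to convert from UTC-1).
Wiremu in UTC: 10:45-12:30, 12:45-14:45, 16:00-18:00 (add 1h to convert from UTC-1).
Esperanza in UTC: 11:00-12:45, 13:30-17:00 (add 1h to convert from UTC-1).
Bashir in UTC: 09:00-14:30, 15:00-18:00 (add 1h to convert from UTC-1).
Ulla ∩ Freya: 11:00-14:30, 16:30-17:45.
Ulla ∩ Freya ∩ Wiremu: 11:00-12:30, 12:45-14:30, 16:30-17:45.
Ulla ∩ Freya ∩ Wiremu ∩ Esperanza: 11:00-12:30, 13:30-14:30, 16:30-17:00.
Ulla ∩ Freya ∩ Wiremu ∩ Esperanza ∩ Bashir: 11:00-12:30, 13:30-14:30, 16:30-17:00.

11:00-12:30, 13:30-14:30, 16:30-17:00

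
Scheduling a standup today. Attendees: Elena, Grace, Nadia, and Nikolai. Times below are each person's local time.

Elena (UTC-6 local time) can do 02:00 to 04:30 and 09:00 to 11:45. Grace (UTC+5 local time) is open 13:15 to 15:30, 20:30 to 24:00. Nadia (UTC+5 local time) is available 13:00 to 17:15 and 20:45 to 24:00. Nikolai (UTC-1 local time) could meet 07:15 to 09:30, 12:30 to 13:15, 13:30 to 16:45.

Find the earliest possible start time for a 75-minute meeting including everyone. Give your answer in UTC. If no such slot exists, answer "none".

08:15

Elena in UTC: 08:00-10:30, 15:00-17:45 (add 6h to convert from UTC-6).
Grace in UTC: 08:15-10:30, 15:30-19:00 (subtract 5h to convert from UTC+5).
Nadia in UTC: 08:00-12:15, 15:45-19:00 (subtract 5h to convert from UTC+5).
Nikolai in UTC: 08:15-10:30, 13:30-14:15, 14:30-17:45 (add 1h to convert from UTC-1).
Elena ∩ Grace: 08:15-10:30, 15:30-17:45.
Elena ∩ Grace ∩ Nadia: 08:15-10:30, 15:45-17:45.
Elena ∩ Grace ∩ Nadia ∩ Nikolai: 08:15-10:30, 15:45-17:45.
The first common window of at least 75 minutes is 08:15-10:30, so the earliest start is 08:15.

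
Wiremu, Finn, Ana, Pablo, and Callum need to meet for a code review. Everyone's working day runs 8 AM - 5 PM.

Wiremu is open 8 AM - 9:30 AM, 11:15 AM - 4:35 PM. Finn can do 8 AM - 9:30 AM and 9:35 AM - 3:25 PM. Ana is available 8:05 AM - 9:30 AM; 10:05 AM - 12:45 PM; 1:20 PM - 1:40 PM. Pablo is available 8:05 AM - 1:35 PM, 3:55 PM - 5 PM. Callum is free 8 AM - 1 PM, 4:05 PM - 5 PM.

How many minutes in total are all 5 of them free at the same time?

175

Wiremu ∩ Finn: 08:00-09:30, 11:15-15:25.
Wiremu ∩ Finn ∩ Ana: 08:05-09:30, 11:15-12:45, 13:20-13:40.
Wiremu ∩ Finn ∩ Ana ∩ Pablo: 08:05-09:30, 11:15-12:45, 13:20-13:35.
Wiremu ∩ Finn ∩ Ana ∩ Pablo ∩ Callum: 08:05-09:30, 11:15-12:45.
Summing the common windows: 85 + 90 = 175 minutes.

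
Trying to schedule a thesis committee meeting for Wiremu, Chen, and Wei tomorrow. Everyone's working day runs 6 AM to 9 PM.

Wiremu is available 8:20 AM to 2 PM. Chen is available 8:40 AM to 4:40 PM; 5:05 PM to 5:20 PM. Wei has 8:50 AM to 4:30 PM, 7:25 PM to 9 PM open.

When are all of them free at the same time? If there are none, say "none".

Wiremu ∩ Chen: 08:40-14:00.
Wiremu ∩ Chen ∩ Wei: 08:50-14:00.
So the common availability across everyone is 08:50-14:00.

08:50-14:00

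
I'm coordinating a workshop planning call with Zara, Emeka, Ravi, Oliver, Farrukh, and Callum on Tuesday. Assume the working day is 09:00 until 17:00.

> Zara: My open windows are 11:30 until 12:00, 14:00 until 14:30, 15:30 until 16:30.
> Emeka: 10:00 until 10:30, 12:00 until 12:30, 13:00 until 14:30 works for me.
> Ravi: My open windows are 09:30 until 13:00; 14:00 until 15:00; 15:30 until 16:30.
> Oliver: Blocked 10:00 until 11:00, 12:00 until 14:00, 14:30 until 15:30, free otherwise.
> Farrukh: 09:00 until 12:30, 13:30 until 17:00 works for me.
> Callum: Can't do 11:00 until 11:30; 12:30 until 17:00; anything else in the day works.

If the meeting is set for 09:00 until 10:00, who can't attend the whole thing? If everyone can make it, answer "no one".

Emeka, Ravi, Zara

Zara free: 11:30-12:00, 14:00-14:30, 15:30-16:30.
Emeka free: 10:00-10:30, 12:00-12:30, 13:00-14:30.
Ravi free: 09:30-13:00, 14:00-15:00, 15:30-16:30.
Oliver free: 09:00-10:00, 11:00-12:00, 14:00-14:30, 15:30-17:00 (invert busy blocks within the working day).
Farrukh free: 09:00-12:30, 13:30-17:00.
Callum free: 09:00-11:00, 11:30-12:30 (invert busy blocks within the working day).
Zara: not fully free for 09:00-10:00. Emeka: not fully free for 09:00-10:00. Ravi: not fully free for 09:00-10:00. Oliver: free for 09:00-10:00. Farrukh: free for 09:00-10:00. Callum: free for 09:00-10:00.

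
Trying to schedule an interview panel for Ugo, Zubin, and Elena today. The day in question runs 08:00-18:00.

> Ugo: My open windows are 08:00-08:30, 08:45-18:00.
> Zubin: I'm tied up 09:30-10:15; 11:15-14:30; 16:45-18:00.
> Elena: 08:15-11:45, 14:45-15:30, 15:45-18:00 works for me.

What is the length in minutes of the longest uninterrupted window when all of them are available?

60

Ugo free: 08:00-08:30, 08:45-18:00.
Zubin free: 08:00-09:30, 10:15-11:15, 14:30-16:45 (invert busy blocks within the working day).
Elena free: 08:15-11:45, 14:45-15:30, 15:45-18:00.
Ugo ∩ Zubin: 08:00-08:30, 08:45-09:30, 10:15-11:15, 14:30-16:45.
Ugo ∩ Zubin ∩ Elena: 08:15-08:30, 08:45-09:30, 10:15-11:15, 14:45-15:30, 15:45-16:45.
The longest is 10:15-11:15 at 60 minutes.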